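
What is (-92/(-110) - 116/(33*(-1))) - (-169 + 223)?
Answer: -8192/165 ≈ -49.648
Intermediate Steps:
(-92/(-110) - 116/(33*(-1))) - (-169 + 223) = (-92*(-1/110) - 116/(-33)) - 1*54 = (46/55 - 116*(-1/33)) - 54 = (46/55 + 116/33) - 54 = 718/165 - 54 = -8192/165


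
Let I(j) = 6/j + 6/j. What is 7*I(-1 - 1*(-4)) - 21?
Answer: 7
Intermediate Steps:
I(j) = 12/j
7*I(-1 - 1*(-4)) - 21 = 7*(12/(-1 - 1*(-4))) - 21 = 7*(12/(-1 + 4)) - 21 = 7*(12/3) - 21 = 7*(12*(1/3)) - 21 = 7*4 - 21 = 28 - 21 = 7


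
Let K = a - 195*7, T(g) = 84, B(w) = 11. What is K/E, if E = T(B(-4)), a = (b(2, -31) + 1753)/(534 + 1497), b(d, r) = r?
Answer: -131933/8124 ≈ -16.240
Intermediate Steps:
a = 574/677 (a = (-31 + 1753)/(534 + 1497) = 1722/2031 = 1722*(1/2031) = 574/677 ≈ 0.84786)
E = 84
K = -923531/677 (K = 574/677 - 195*7 = 574/677 - 1*1365 = 574/677 - 1365 = -923531/677 ≈ -1364.2)
K/E = -923531/677/84 = -923531/677*1/84 = -131933/8124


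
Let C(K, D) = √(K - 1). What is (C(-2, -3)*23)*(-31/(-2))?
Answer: 713*I*√3/2 ≈ 617.48*I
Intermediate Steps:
C(K, D) = √(-1 + K)
(C(-2, -3)*23)*(-31/(-2)) = (√(-1 - 2)*23)*(-31/(-2)) = (√(-3)*23)*(-31*(-½)) = ((I*√3)*23)*(31/2) = (23*I*√3)*(31/2) = 713*I*√3/2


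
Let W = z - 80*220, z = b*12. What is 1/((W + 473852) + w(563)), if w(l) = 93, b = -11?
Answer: 1/456213 ≈ 2.1920e-6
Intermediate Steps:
z = -132 (z = -11*12 = -132)
W = -17732 (W = -132 - 80*220 = -132 - 17600 = -17732)
1/((W + 473852) + w(563)) = 1/((-17732 + 473852) + 93) = 1/(456120 + 93) = 1/456213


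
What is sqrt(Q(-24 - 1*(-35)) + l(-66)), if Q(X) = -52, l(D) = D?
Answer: I*sqrt(118) ≈ 10.863*I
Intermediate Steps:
sqrt(Q(-24 - 1*(-35)) + l(-66)) = sqrt(-52 - 66) = sqrt(-118) = I*sqrt(118)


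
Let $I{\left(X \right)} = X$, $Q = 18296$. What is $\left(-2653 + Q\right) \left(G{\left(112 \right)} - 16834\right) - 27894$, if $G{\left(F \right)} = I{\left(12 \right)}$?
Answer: $-263174440$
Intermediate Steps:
$G{\left(F \right)} = 12$
$\left(-2653 + Q\right) \left(G{\left(112 \right)} - 16834\right) - 27894 = \left(-2653 + 18296\right) \left(12 - 16834\right) - 27894 = 15643 \left(-16822\right) - 27894 = -263146546 - 27894 = -263174440$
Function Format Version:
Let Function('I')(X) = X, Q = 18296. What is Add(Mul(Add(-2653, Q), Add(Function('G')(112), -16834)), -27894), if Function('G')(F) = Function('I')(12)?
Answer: -263174440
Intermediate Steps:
Function('G')(F) = 12
Add(Mul(Add(-2653, Q), Add(Function('G')(112), -16834)), -27894) = Add(Mul(Add(-2653, 18296), Add(12, -16834)), -27894) = Add(Mul(15643, -16822), -27894) = Add(-263146546, -27894) = -263174440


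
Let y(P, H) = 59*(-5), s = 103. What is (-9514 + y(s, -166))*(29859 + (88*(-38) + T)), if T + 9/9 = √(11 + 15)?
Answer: -260075826 - 9809*√26 ≈ -2.6013e+8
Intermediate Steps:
T = -1 + √26 (T = -1 + √(11 + 15) = -1 + √26 ≈ 4.0990)
y(P, H) = -295
(-9514 + y(s, -166))*(29859 + (88*(-38) + T)) = (-9514 - 295)*(29859 + (88*(-38) + (-1 + √26))) = -9809*(29859 + (-3344 + (-1 + √26))) = -9809*(29859 + (-3345 + √26)) = -9809*(26514 + √26) = -260075826 - 9809*√26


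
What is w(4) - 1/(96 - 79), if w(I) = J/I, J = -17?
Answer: -293/68 ≈ -4.3088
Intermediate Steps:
w(I) = -17/I
w(4) - 1/(96 - 79) = -17/4 - 1/(96 - 79) = -17*1/4 - 1/17 = -17/4 - 1*1/17 = -17/4 - 1/17 = -293/68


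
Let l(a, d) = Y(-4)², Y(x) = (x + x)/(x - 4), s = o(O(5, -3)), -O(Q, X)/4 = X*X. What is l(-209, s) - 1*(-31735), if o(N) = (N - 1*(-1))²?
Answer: 31736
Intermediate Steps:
O(Q, X) = -4*X² (O(Q, X) = -4*X*X = -4*X²)
o(N) = (1 + N)² (o(N) = (N + 1)² = (1 + N)²)
s = 1225 (s = (1 - 4*(-3)²)² = (1 - 4*9)² = (1 - 36)² = (-35)² = 1225)
Y(x) = 2*x/(-4 + x) (Y(x) = (2*x)/(-4 + x) = 2*x/(-4 + x))
l(a, d) = 1 (l(a, d) = (2*(-4)/(-4 - 4))² = (2*(-4)/(-8))² = (2*(-4)*(-⅛))² = 1² = 1)
l(-209, s) - 1*(-31735) = 1 - 1*(-31735) = 1 + 31735 = 31736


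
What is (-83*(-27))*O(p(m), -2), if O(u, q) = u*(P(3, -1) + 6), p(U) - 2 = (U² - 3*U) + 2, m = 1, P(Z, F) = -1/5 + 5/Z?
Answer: 167328/5 ≈ 33466.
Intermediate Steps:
P(Z, F) = -⅕ + 5/Z (P(Z, F) = -1*⅕ + 5/Z = -⅕ + 5/Z)
p(U) = 4 + U² - 3*U (p(U) = 2 + ((U² - 3*U) + 2) = 2 + (2 + U² - 3*U) = 4 + U² - 3*U)
O(u, q) = 112*u/15 (O(u, q) = u*((⅕)*(25 - 1*3)/3 + 6) = u*((⅕)*(⅓)*(25 - 3) + 6) = u*((⅕)*(⅓)*22 + 6) = u*(22/15 + 6) = u*(112/15) = 112*u/15)
(-83*(-27))*O(p(m), -2) = (-83*(-27))*(112*(4 + 1² - 3*1)/15) = 2241*(112*(4 + 1 - 3)/15) = 2241*((112/15)*2) = 2241*(224/15) = 167328/5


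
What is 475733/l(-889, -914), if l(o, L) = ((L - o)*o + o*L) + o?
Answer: 475733/833882 ≈ 0.57050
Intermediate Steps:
l(o, L) = o + L*o + o*(L - o) (l(o, L) = (o*(L - o) + L*o) + o = (L*o + o*(L - o)) + o = o + L*o + o*(L - o))
475733/l(-889, -914) = 475733/((-889*(1 - 1*(-889) + 2*(-914)))) = 475733/((-889*(1 + 889 - 1828))) = 475733/((-889*(-938))) = 475733/833882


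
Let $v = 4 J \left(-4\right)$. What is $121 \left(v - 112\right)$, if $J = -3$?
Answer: $-7744$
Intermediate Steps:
$v = 48$ ($v = 4 \left(-3\right) \left(-4\right) = \left(-12\right) \left(-4\right) = 48$)
$121 \left(v - 112\right) = 121 \left(48 - 112\right) = 121 \left(-64\right) = -7744$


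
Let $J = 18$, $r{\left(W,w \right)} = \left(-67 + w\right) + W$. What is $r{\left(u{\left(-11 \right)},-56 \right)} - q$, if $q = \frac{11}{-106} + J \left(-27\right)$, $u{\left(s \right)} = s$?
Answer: $\frac{37323}{106} \approx 352.1$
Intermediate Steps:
$r{\left(W,w \right)} = -67 + W + w$
$q = - \frac{51527}{106}$ ($q = \frac{11}{-106} + 18 \left(-27\right) = 11 \left(- \frac{1}{106}\right) - 486 = - \frac{11}{106} - 486 = - \frac{51527}{106} \approx -486.1$)
$r{\left(u{\left(-11 \right)},-56 \right)} - q = \left(-67 - 11 - 56\right) - - \frac{51527}{106} = -134 + \frac{51527}{106} = \frac{37323}{106}$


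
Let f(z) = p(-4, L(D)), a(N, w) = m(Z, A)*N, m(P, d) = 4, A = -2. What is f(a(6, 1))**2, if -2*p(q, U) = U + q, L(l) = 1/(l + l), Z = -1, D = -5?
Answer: 1681/400 ≈ 4.2025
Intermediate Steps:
a(N, w) = 4*N
L(l) = 1/(2*l)
p(q, U) = -U/2 - q/2 (p(q, U) = -(U + q)/2 = -U/2 - q/2)
f(z) = 41/20 (f(z) = -1/(4*(-5)) - 1/2*(-4) = -(-1)/(4*5) + 2 = -1/2*(-1/10) + 2 = 1/20 + 2 = 41/20)
f(a(6, 1))**2 = (41/20)**2 = 1681/400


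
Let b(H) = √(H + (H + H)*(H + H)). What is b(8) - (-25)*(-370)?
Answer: -9250 + 2*√66 ≈ -9233.8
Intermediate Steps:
b(H) = √(H + 4*H²) (b(H) = √(H + (2*H)*(2*H)) = √(H + 4*H²))
b(8) - (-25)*(-370) = √(8*(1 + 4*8)) - (-25)*(-370) = √(8*(1 + 32)) - 1*9250 = √(8*33) - 9250 = √264 - 9250 = 2*√66 - 9250 = -9250 + 2*√66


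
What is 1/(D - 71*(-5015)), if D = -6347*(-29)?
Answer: 1/540128 ≈ 1.8514e-6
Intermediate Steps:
D = 184063
1/(D - 71*(-5015)) = 1/(184063 - 71*(-5015)) = 1/(184063 + 356065) = 1/540128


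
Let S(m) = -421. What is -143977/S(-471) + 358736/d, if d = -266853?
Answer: 38269666525/112345113 ≈ 340.64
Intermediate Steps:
-143977/S(-471) + 358736/d = -143977/(-421) + 358736/(-266853) = -143977*(-1/421) + 358736*(-1/266853) = 143977/421 - 358736/266853 = 38269666525/112345113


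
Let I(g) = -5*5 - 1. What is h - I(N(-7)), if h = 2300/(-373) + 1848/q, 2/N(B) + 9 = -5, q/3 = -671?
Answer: 430390/22753 ≈ 18.916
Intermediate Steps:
q = -2013 (q = 3*(-671) = -2013)
N(B) = -⅐ (N(B) = 2/(-9 - 5) = 2/(-14) = 2*(-1/14) = -⅐)
h = -161188/22753 (h = 2300/(-373) + 1848/(-2013) = 2300*(-1/373) + 1848*(-1/2013) = -2300/373 - 56/61 = -161188/22753 ≈ -7.0843)
I(g) = -26 (I(g) = -25 - 1 = -26)
h - I(N(-7)) = -161188/22753 - 1*(-26) = -161188/22753 + 26 = 430390/22753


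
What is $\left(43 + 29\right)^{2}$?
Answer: $5184$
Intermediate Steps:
$\left(43 + 29\right)^{2} = 72^{2} = 5184$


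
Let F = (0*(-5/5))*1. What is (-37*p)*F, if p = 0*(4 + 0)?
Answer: 0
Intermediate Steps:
p = 0 (p = 0*4 = 0)
F = 0 (F = (0*(-5*1/5))*1 = (0*(-1))*1 = 0*1 = 0)
(-37*p)*F = -37*0*0 = 0*0 = 0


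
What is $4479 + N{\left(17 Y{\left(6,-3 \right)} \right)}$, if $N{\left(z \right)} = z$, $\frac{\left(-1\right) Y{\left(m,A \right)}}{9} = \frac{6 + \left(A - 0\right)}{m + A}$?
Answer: $4326$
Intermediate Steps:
$Y{\left(m,A \right)} = - \frac{9 \left(6 + A\right)}{A + m}$ ($Y{\left(m,A \right)} = - 9 \frac{6 + \left(A - 0\right)}{m + A} = - 9 \frac{6 + \left(A + 0\right)}{A + m} = - 9 \frac{6 + A}{A + m} = - \frac{9 \left(6 + A\right)}{A + m}$)
$4479 + N{\left(17 Y{\left(6,-3 \right)} \right)} = 4479 + 17 \frac{9 \left(-6 - -3\right)}{-3 + 6} = 4479 + 17 \frac{9 \left(-6 + 3\right)}{3} = 4479 + 17 \cdot 9 \cdot \frac{1}{3} \left(-3\right) = 4479 + 17 \left(-9\right) = 4479 - 153 = 4326$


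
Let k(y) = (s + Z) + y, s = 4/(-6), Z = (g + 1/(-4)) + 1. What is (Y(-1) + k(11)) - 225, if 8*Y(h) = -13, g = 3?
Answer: -5101/24 ≈ -212.54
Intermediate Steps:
Y(h) = -13/8 (Y(h) = (1/8)*(-13) = -13/8)
Z = 15/4 (Z = (3 + 1/(-4)) + 1 = (3 + 1*(-1/4)) + 1 = (3 - 1/4) + 1 = 11/4 + 1 = 15/4 ≈ 3.7500)
s = -2/3 (s = 4*(-1/6) = -2/3 ≈ -0.66667)
k(y) = 37/12 + y (k(y) = (-2/3 + 15/4) + y = 37/12 + y)
(Y(-1) + k(11)) - 225 = (-13/8 + (37/12 + 11)) - 225 = (-13/8 + 169/12) - 225 = 299/24 - 225 = -5101/24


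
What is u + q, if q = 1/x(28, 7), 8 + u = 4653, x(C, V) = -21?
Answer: 97544/21 ≈ 4645.0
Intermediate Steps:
u = 4645 (u = -8 + 4653 = 4645)
q = -1/21 (q = 1/(-21) = -1/21 ≈ -0.047619)
u + q = 4645 - 1/21 = 97544/21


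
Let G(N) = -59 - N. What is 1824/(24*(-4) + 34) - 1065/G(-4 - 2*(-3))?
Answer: -22617/1891 ≈ -11.960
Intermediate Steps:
1824/(24*(-4) + 34) - 1065/G(-4 - 2*(-3)) = 1824/(24*(-4) + 34) - 1065/(-59 - (-4 - 2*(-3))) = 1824/(-96 + 34) - 1065/(-59 - (-4 + 6)) = 1824/(-62) - 1065/(-59 - 1*2) = 1824*(-1/62) - 1065/(-59 - 2) = -912/31 - 1065/(-61) = -912/31 - 1065*(-1/61) = -912/31 + 1065/61 = -22617/1891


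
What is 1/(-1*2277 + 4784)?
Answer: 1/2507 ≈ 0.00039888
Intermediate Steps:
1/(-1*2277 + 4784) = 1/(-2277 + 4784) = 1/2507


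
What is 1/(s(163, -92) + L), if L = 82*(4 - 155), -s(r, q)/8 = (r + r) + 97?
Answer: -1/15766 ≈ -6.3428e-5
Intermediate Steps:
s(r, q) = -776 - 16*r (s(r, q) = -8*((r + r) + 97) = -8*(2*r + 97) = -8*(97 + 2*r) = -776 - 16*r)
L = -12382 (L = 82*(-151) = -12382)
1/(s(163, -92) + L) = 1/((-776 - 16*163) - 12382) = 1/((-776 - 2608) - 12382) = 1/(-3384 - 12382) = 1/(-15766) = -1/15766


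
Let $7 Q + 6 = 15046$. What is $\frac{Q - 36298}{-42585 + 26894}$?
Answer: $\frac{239046}{109837} \approx 2.1764$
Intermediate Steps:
$Q = \frac{15040}{7}$ ($Q = - \frac{6}{7} + \frac{1}{7} \cdot 15046 = - \frac{6}{7} + \frac{15046}{7} = \frac{15040}{7} \approx 2148.6$)
$\frac{Q - 36298}{-42585 + 26894} = \frac{\frac{15040}{7} - 36298}{-42585 + 26894} = - \frac{239046}{7 \left(-15691\right)} = \left(- \frac{239046}{7}\right) \left(- \frac{1}{15691}\right) = \frac{239046}{109837}$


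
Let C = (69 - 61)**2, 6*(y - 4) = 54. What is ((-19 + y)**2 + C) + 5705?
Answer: 5805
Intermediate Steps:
y = 13 (y = 4 + (1/6)*54 = 4 + 9 = 13)
C = 64 (C = 8**2 = 64)
((-19 + y)**2 + C) + 5705 = ((-19 + 13)**2 + 64) + 5705 = ((-6)**2 + 64) + 5705 = (36 + 64) + 5705 = 100 + 5705 = 5805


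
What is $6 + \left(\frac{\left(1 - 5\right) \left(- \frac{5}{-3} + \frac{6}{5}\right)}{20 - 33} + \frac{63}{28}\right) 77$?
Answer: $\frac{192791}{780} \approx 247.17$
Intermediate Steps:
$6 + \left(\frac{\left(1 - 5\right) \left(- \frac{5}{-3} + \frac{6}{5}\right)}{20 - 33} + \frac{63}{28}\right) 77 = 6 + \left(\frac{\left(-4\right) \left(\left(-5\right) \left(- \frac{1}{3}\right) + 6 \cdot \frac{1}{5}\right)}{20 - 33} + 63 \cdot \frac{1}{28}\right) 77 = 6 + \left(\frac{\left(-4\right) \left(\frac{5}{3} + \frac{6}{5}\right)}{-13} + \frac{9}{4}\right) 77 = 6 + \left(\left(-4\right) \frac{43}{15} \left(- \frac{1}{13}\right) + \frac{9}{4}\right) 77 = 6 + \left(\left(- \frac{172}{15}\right) \left(- \frac{1}{13}\right) + \frac{9}{4}\right) 77 = 6 + \left(\frac{172}{195} + \frac{9}{4}\right) 77 = 6 + \frac{2443}{780} \cdot 77 = 6 + \frac{188111}{780} = \frac{192791}{780}$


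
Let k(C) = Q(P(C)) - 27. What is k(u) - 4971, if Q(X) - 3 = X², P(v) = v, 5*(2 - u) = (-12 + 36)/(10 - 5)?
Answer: -3121199/625 ≈ -4993.9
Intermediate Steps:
u = 26/25 (u = 2 - (-12 + 36)/(5*(10 - 5)) = 2 - 24/(5*5) = 2 - ⅕*24/5 = 2 - 24/25 = 26/25 ≈ 1.0400)
Q(X) = 3 + X²
k(C) = -24 + C² (k(C) = (3 + C²) - 27 = -24 + C²)
k(u) - 4971 = (-24 + (26/25)²) - 4971 = (-24 + 676/625) - 4971 = -14324/625 - 4971 = -3121199/625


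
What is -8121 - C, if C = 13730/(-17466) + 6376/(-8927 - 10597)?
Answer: -115372158022/14208591 ≈ -8119.9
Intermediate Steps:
C = -15809489/14208591 (C = 13730*(-1/17466) + 6376/(-19524) = -6865/8733 + 6376*(-1/19524) = -6865/8733 - 1594/4881 = -15809489/14208591 ≈ -1.1127)
-8121 - C = -8121 - 1*(-15809489/14208591) = -8121 + 15809489/14208591 = -115372158022/14208591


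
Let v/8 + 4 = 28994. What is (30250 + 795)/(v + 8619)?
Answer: 31045/240539 ≈ 0.12906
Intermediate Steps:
v = 231920 (v = -32 + 8*28994 = -32 + 231952 = 231920)
(30250 + 795)/(v + 8619) = (30250 + 795)/(231920 + 8619) = 31045/240539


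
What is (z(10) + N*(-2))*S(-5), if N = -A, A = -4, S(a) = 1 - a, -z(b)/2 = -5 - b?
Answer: 132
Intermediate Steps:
z(b) = 10 + 2*b (z(b) = -2*(-5 - b) = 10 + 2*b)
N = 4 (N = -1*(-4) = 4)
(z(10) + N*(-2))*S(-5) = ((10 + 2*10) + 4*(-2))*(1 - 1*(-5)) = ((10 + 20) - 8)*(1 + 5) = (30 - 8)*6 = 22*6 = 132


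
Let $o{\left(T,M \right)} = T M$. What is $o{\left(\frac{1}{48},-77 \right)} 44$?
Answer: $- \frac{847}{12} \approx -70.583$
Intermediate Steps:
$o{\left(T,M \right)} = M T$
$o{\left(\frac{1}{48},-77 \right)} 44 = - \frac{77}{48} \cdot 44 = \left(-77\right) \frac{1}{48} \cdot 44 = \left(- \frac{77}{48}\right) 44 = - \frac{847}{12}$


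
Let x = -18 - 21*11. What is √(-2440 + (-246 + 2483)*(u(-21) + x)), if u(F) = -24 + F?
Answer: I*√660118 ≈ 812.48*I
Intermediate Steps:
x = -249 (x = -18 - 231 = -249)
√(-2440 + (-246 + 2483)*(u(-21) + x)) = √(-2440 + (-246 + 2483)*((-24 - 21) - 249)) = √(-2440 + 2237*(-45 - 249)) = √(-2440 + 2237*(-294)) = √(-2440 - 657678) = √(-660118) = I*√660118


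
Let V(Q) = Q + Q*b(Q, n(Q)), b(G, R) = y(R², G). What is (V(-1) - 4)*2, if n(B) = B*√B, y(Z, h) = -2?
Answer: -6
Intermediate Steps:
n(B) = B^(3/2)
b(G, R) = -2
V(Q) = -Q (V(Q) = Q + Q*(-2) = Q - 2*Q = -Q)
(V(-1) - 4)*2 = (-1*(-1) - 4)*2 = (1 - 4)*2 = -3*2 = -6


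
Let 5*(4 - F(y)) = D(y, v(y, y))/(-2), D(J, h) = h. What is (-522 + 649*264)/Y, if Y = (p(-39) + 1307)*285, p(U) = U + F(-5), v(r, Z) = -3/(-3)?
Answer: 113876/241699 ≈ 0.47115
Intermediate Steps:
v(r, Z) = 1 (v(r, Z) = -3*(-1/3) = 1)
F(y) = 41/10 (F(y) = 4 - 1/(5*(-2)) = 4 - (-1)/(5*2) = 4 - 1/5*(-1/2) = 4 + 1/10 = 41/10)
p(U) = 41/10 + U (p(U) = U + 41/10 = 41/10 + U)
Y = 725097/2 (Y = ((41/10 - 39) + 1307)*285 = (-349/10 + 1307)*285 = (12721/10)*285 = 725097/2 ≈ 3.6255e+5)
(-522 + 649*264)/Y = (-522 + 649*264)/(725097/2) = (-522 + 171336)*(2/725097) = 170814*(2/725097) = 113876/241699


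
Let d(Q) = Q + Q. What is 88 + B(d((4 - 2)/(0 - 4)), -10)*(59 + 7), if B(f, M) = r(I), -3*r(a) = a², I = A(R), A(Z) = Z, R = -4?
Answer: -264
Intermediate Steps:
d(Q) = 2*Q
I = -4
r(a) = -a²/3
B(f, M) = -16/3 (B(f, M) = -⅓*(-4)² = -⅓*16 = -16/3)
88 + B(d((4 - 2)/(0 - 4)), -10)*(59 + 7) = 88 - 16*(59 + 7)/3 = 88 - 16/3*66 = 88 - 352 = -264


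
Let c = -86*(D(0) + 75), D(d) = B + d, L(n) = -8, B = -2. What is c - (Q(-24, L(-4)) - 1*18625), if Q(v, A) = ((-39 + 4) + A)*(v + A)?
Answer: 10971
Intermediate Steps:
Q(v, A) = (-35 + A)*(A + v)
D(d) = -2 + d
c = -6278 (c = -86*((-2 + 0) + 75) = -86*(-2 + 75) = -86*73 = -6278)
c - (Q(-24, L(-4)) - 1*18625) = -6278 - (((-8)² - 35*(-8) - 35*(-24) - 8*(-24)) - 1*18625) = -6278 - ((64 + 280 + 840 + 192) - 18625) = -6278 - (1376 - 18625) = -6278 - 1*(-17249) = -6278 + 17249 = 10971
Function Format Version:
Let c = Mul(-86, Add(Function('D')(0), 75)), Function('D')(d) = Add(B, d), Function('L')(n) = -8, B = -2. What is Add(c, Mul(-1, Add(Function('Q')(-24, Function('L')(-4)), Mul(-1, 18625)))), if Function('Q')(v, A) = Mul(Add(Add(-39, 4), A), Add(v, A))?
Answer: 10971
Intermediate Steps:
Function('Q')(v, A) = Mul(Add(-35, A), Add(A, v))
Function('D')(d) = Add(-2, d)
c = -6278 (c = Mul(-86, Add(Add(-2, 0), 75)) = Mul(-86, Add(-2, 75)) = Mul(-86, 73) = -6278)
Add(c, Mul(-1, Add(Function('Q')(-24, Function('L')(-4)), Mul(-1, 18625)))) = Add(-6278, Mul(-1, Add(Add(Pow(-8, 2), Mul(-35, -8), Mul(-35, -24), Mul(-8, -24)), Mul(-1, 18625)))) = Add(-6278, Mul(-1, Add(Add(64, 280, 840, 192), -18625))) = Add(-6278, Mul(-1, Add(1376, -18625))) = Add(-6278, Mul(-1, -17249)) = Add(-6278, 17249) = 10971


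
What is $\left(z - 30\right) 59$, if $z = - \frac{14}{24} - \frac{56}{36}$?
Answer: $- \frac{68263}{36} \approx -1896.2$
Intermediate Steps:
$z = - \frac{77}{36}$ ($z = \left(-14\right) \frac{1}{24} - \frac{14}{9} = - \frac{7}{12} - \frac{14}{9} = - \frac{77}{36} \approx -2.1389$)
$\left(z - 30\right) 59 = \left(- \frac{77}{36} - 30\right) 59 = \left(- \frac{1157}{36}\right) 59 = - \frac{68263}{36}$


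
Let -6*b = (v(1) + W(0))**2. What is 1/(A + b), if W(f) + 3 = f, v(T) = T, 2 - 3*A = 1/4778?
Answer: -14334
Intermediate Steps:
A = 3185/4778 (A = 2/3 - 1/3/4778 = 2/3 - 1/3*1/4778 = 2/3 - 1/14334 = 3185/4778 ≈ 0.66660)
W(f) = -3 + f
b = -2/3 (b = -(1 + (-3 + 0))**2/6 = -(1 - 3)**2/6 = -1/6*(-2)**2 = -1/6*4 = -2/3 ≈ -0.66667)
1/(A + b) = 1/(3185/4778 - 2/3) = 1/(-1/14334) = -14334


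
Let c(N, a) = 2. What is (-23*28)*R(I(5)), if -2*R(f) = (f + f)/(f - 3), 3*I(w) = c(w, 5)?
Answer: -184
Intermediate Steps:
I(w) = ⅔ (I(w) = (⅓)*2 = ⅔)
R(f) = -f/(-3 + f) (R(f) = -(f + f)/(2*(f - 3)) = -2*f/(2*(-3 + f)) = -f/(-3 + f))
(-23*28)*R(I(5)) = (-23*28)*(-1*⅔/(-3 + ⅔)) = -(-644)*2/(3*(-7/3)) = -(-644)*2*(-3)/(3*7) = -644*2/7 = -184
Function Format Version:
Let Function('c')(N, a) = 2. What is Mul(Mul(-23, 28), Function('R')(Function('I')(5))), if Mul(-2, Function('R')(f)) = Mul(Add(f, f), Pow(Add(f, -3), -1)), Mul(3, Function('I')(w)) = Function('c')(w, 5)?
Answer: -184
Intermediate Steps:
Function('I')(w) = Rational(2, 3) (Function('I')(w) = Mul(Rational(1, 3), 2) = Rational(2, 3))
Function('R')(f) = Mul(-1, f, Pow(Add(-3, f), -1)) (Function('R')(f) = Mul(Rational(-1, 2), Mul(Add(f, f), Pow(Add(f, -3), -1))) = Mul(Rational(-1, 2), Mul(Mul(2, f), Pow(Add(-3, f), -1))) = Mul(Rational(-1, 2), Mul(2, f, Pow(Add(-3, f), -1))) = Mul(-1, f, Pow(Add(-3, f), -1)))
Mul(Mul(-23, 28), Function('R')(Function('I')(5))) = Mul(Mul(-23, 28), Mul(-1, Rational(2, 3), Pow(Add(-3, Rational(2, 3)), -1))) = Mul(-644, Mul(-1, Rational(2, 3), Pow(Rational(-7, 3), -1))) = Mul(-644, Mul(-1, Rational(2, 3), Rational(-3, 7))) = Mul(-644, Rational(2, 7)) = -184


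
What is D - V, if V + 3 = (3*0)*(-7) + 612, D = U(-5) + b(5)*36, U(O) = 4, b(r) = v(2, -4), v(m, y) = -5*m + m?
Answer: -893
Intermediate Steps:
v(m, y) = -4*m
b(r) = -8 (b(r) = -4*2 = -8)
D = -284 (D = 4 - 8*36 = 4 - 288 = -284)
V = 609 (V = -3 + ((3*0)*(-7) + 612) = -3 + (0*(-7) + 612) = -3 + (0 + 612) = -3 + 612 = 609)
D - V = -284 - 1*609 = -284 - 609 = -893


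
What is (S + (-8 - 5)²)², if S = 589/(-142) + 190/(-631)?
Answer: 217388455321801/8028518404 ≈ 27077.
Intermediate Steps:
S = -398639/89602 (S = 589*(-1/142) + 190*(-1/631) = -589/142 - 190/631 = -398639/89602 ≈ -4.4490)
(S + (-8 - 5)²)² = (-398639/89602 + (-8 - 5)²)² = (-398639/89602 + (-13)²)² = (-398639/89602 + 169)² = (14744099/89602)² = 217388455321801/8028518404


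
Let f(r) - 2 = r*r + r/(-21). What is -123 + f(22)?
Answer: 7601/21 ≈ 361.95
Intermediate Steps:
f(r) = 2 + r**2 - r/21 (f(r) = 2 + (r*r + r/(-21)) = 2 + (r**2 + r*(-1/21)) = 2 + (r**2 - r/21) = 2 + r**2 - r/21)
-123 + f(22) = -123 + (2 + 22**2 - 1/21*22) = -123 + (2 + 484 - 22/21) = -123 + 10184/21 = 7601/21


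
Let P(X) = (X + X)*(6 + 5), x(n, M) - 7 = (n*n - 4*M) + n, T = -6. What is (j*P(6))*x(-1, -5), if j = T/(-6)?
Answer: 3564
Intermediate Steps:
x(n, M) = 7 + n + n² - 4*M (x(n, M) = 7 + ((n*n - 4*M) + n) = 7 + ((n² - 4*M) + n) = 7 + (n + n² - 4*M) = 7 + n + n² - 4*M)
P(X) = 22*X (P(X) = (2*X)*11 = 22*X)
j = 1 (j = -6/(-6) = -6*(-⅙) = 1)
(j*P(6))*x(-1, -5) = (1*(22*6))*(7 - 1 + (-1)² - 4*(-5)) = (1*132)*(7 - 1 + 1 + 20) = 132*27 = 3564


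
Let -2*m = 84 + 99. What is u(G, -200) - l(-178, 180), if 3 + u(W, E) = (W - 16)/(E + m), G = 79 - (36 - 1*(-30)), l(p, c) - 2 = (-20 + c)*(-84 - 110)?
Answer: 18093411/583 ≈ 31035.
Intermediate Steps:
l(p, c) = 3882 - 194*c (l(p, c) = 2 + (-20 + c)*(-84 - 110) = 2 + (-20 + c)*(-194) = 2 + (3880 - 194*c) = 3882 - 194*c)
G = 13 (G = 79 - (36 + 30) = 79 - 1*66 = 79 - 66 = 13)
m = -183/2 (m = -(84 + 99)/2 = -1/2*183 = -183/2 ≈ -91.500)
u(W, E) = -3 + (-16 + W)/(-183/2 + E) (u(W, E) = -3 + (W - 16)/(E - 183/2) = -3 + (-16 + W)/(-183/2 + E))
u(G, -200) - l(-178, 180) = (517 - 6*(-200) + 2*13)/(-183 + 2*(-200)) - (3882 - 194*180) = (517 + 1200 + 26)/(-183 - 400) - (3882 - 34920) = 1743/(-583) - 1*(-31038) = -1/583*1743 + 31038 = -1743/583 + 31038 = 18093411/583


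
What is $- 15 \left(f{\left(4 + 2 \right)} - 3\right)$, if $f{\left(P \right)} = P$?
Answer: $-45$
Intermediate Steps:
$- 15 \left(f{\left(4 + 2 \right)} - 3\right) = - 15 \left(\left(4 + 2\right) - 3\right) = - 15 \left(6 - 3\right) = \left(-15\right) 3 = -45$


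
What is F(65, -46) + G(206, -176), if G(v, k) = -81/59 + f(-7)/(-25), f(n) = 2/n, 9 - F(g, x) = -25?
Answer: 336993/10325 ≈ 32.639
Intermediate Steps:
F(g, x) = 34 (F(g, x) = 9 - 1*(-25) = 9 + 25 = 34)
G(v, k) = -14057/10325 (G(v, k) = -81/59 + (2/(-7))/(-25) = -81*1/59 + (2*(-1/7))*(-1/25) = -81/59 - 2/7*(-1/25) = -81/59 + 2/175 = -14057/10325)
F(65, -46) + G(206, -176) = 34 - 14057/10325 = 336993/10325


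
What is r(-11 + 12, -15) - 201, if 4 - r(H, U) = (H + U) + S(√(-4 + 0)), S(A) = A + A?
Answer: -183 - 4*I ≈ -183.0 - 4.0*I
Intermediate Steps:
S(A) = 2*A
r(H, U) = 4 - H - U - 4*I (r(H, U) = 4 - ((H + U) + 2*√(-4 + 0)) = 4 - ((H + U) + 2*√(-4)) = 4 - ((H + U) + 2*(2*I)) = 4 - ((H + U) + 4*I) = 4 - (H + U + 4*I) = 4 + (-H - U - 4*I) = 4 - H - U - 4*I)
r(-11 + 12, -15) - 201 = (4 - (-11 + 12) - 1*(-15) - 4*I) - 201 = (4 - 1*1 + 15 - 4*I) - 201 = (4 - 1 + 15 - 4*I) - 201 = (18 - 4*I) - 201 = -183 - 4*I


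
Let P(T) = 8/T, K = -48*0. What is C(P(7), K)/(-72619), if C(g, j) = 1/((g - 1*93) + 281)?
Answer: -7/96147556 ≈ -7.2805e-8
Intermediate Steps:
K = 0
C(g, j) = 1/(188 + g) (C(g, j) = 1/((g - 93) + 281) = 1/((-93 + g) + 281) = 1/(188 + g))
C(P(7), K)/(-72619) = 1/((188 + 8/7)*(-72619)) = -1/72619/(188 + 8*(1/7)) = -1/72619/(188 + 8/7) = -1/72619/(1324/7) = (7/1324)*(-1/72619) = -7/96147556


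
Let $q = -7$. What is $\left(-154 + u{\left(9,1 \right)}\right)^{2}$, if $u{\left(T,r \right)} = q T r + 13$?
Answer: $41616$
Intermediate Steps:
$u{\left(T,r \right)} = 13 - 7 T r$ ($u{\left(T,r \right)} = - 7 T r + 13 = 13 - 7 T r$)
$\left(-154 + u{\left(9,1 \right)}\right)^{2} = \left(-154 + \left(13 - 63 \cdot 1\right)\right)^{2} = \left(-154 + \left(13 - 63\right)\right)^{2} = \left(-154 - 50\right)^{2} = \left(-204\right)^{2} = 41616$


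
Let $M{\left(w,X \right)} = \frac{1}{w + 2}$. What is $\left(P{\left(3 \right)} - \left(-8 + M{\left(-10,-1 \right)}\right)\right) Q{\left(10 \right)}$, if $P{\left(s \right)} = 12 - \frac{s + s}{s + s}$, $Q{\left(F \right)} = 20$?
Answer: $\frac{765}{2} \approx 382.5$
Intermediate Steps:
$M{\left(w,X \right)} = \frac{1}{2 + w}$
$P{\left(s \right)} = 11$ ($P{\left(s \right)} = 12 - \frac{2 s}{2 s} = 12 - 2 s \frac{1}{2 s} = 12 - 1 = 11$)
$\left(P{\left(3 \right)} - \left(-8 + M{\left(-10,-1 \right)}\right)\right) Q{\left(10 \right)} = \left(11 + \left(8 - \frac{1}{2 - 10}\right)\right) 20 = \left(11 + \left(8 - \frac{1}{-8}\right)\right) 20 = \left(11 + \left(8 - - \frac{1}{8}\right)\right) 20 = \left(11 + \left(8 + \frac{1}{8}\right)\right) 20 = \left(11 + \frac{65}{8}\right) 20 = \frac{153}{8} \cdot 20 = \frac{765}{2}$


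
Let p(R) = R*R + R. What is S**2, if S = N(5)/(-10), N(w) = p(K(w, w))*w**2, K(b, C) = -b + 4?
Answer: 0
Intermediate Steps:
K(b, C) = 4 - b
p(R) = R + R**2 (p(R) = R**2 + R = R + R**2)
N(w) = w**2*(4 - w)*(5 - w) (N(w) = ((4 - w)*(1 + (4 - w)))*w**2 = ((4 - w)*(5 - w))*w**2 = w**2*(4 - w)*(5 - w))
S = 0 (S = (5**2*(-5 + 5)*(-4 + 5))/(-10) = (25*0*1)*(-1/10) = 0*(-1/10) = 0)
S**2 = 0**2 = 0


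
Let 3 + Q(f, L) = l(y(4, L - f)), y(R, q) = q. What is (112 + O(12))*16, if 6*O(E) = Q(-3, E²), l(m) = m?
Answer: 2176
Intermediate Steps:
Q(f, L) = -3 + L - f (Q(f, L) = -3 + (L - f) = -3 + L - f)
O(E) = E²/6 (O(E) = (-3 + E² - 1*(-3))/6 = (-3 + E² + 3)/6 = E²/6)
(112 + O(12))*16 = (112 + (⅙)*12²)*16 = (112 + (⅙)*144)*16 = (112 + 24)*16 = 136*16 = 2176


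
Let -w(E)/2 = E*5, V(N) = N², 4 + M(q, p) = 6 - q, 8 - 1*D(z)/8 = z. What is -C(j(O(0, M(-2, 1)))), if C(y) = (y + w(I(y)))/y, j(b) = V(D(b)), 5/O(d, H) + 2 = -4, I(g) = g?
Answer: 9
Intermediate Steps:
D(z) = 64 - 8*z
M(q, p) = 2 - q (M(q, p) = -4 + (6 - q) = 2 - q)
O(d, H) = -⅚ (O(d, H) = 5/(-2 - 4) = 5/(-6) = 5*(-⅙) = -⅚)
w(E) = -10*E (w(E) = -2*E*5 = -10*E)
j(b) = (64 - 8*b)²
C(y) = -9 (C(y) = (y - 10*y)/y = (-9*y)/y = -9)
-C(j(O(0, M(-2, 1)))) = -1*(-9) = 9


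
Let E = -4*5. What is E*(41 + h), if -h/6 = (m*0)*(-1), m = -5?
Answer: -820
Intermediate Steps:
E = -20
h = 0 (h = -6*(-5*0)*(-1) = -0*(-1) = -6*0 = 0)
E*(41 + h) = -20*(41 + 0) = -20*41 = -820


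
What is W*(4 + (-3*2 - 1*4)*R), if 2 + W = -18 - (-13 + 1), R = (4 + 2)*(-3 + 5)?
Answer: 928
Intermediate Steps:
R = 12 (R = 6*2 = 12)
W = -8 (W = -2 + (-18 - (-13 + 1)) = -2 + (-18 - 1*(-12)) = -2 + (-18 + 12) = -2 - 6 = -8)
W*(4 + (-3*2 - 1*4)*R) = -8*(4 + (-3*2 - 1*4)*12) = -8*(4 + (-6 - 4)*12) = -8*(4 - 10*12) = -8*(4 - 120) = -8*(-116) = 928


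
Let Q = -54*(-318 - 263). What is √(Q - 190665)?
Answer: 3*I*√17699 ≈ 399.11*I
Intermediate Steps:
Q = 31374 (Q = -54*(-581) = 31374)
√(Q - 190665) = √(31374 - 190665) = √(-159291) = 3*I*√17699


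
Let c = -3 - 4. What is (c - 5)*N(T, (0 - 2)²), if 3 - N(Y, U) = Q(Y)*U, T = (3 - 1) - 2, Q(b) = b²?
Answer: -36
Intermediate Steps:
c = -7
T = 0 (T = 2 - 2 = 0)
N(Y, U) = 3 - U*Y² (N(Y, U) = 3 - Y²*U = 3 - U*Y²)
(c - 5)*N(T, (0 - 2)²) = (-7 - 5)*(3 - 1*(0 - 2)²*0²) = -12*(3 - 1*(-2)²*0) = -12*(3 - 1*4*0) = -12*(3 + 0) = -12*3 = -36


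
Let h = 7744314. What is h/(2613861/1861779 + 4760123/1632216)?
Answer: 7844539549470235632/4376227594931 ≈ 1.7925e+6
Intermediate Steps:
h/(2613861/1861779 + 4760123/1632216) = 7744314/(2613861/1861779 + 4760123/1632216) = 7744314/(2613861*(1/1861779) + 4760123*(1/1632216)) = 7744314/(871287/620593 + 4760123/1632216) = 7744314/(4376227594931/1012941824088) = 7744314*(1012941824088/4376227594931) = 7844539549470235632/4376227594931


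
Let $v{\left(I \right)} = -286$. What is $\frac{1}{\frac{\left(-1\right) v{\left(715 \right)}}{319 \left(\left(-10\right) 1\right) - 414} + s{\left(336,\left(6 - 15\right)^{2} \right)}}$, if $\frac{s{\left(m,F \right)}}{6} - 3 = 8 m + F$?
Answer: $\frac{1802}{29970721} \approx 6.0125 \cdot 10^{-5}$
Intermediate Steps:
$s{\left(m,F \right)} = 18 + 6 F + 48 m$ ($s{\left(m,F \right)} = 18 + 6 \left(8 m + F\right) = 18 + 6 \left(F + 8 m\right) = 18 + \left(6 F + 48 m\right) = 18 + 6 F + 48 m$)
$\frac{1}{\frac{\left(-1\right) v{\left(715 \right)}}{319 \left(\left(-10\right) 1\right) - 414} + s{\left(336,\left(6 - 15\right)^{2} \right)}} = \frac{1}{\frac{\left(-1\right) \left(-286\right)}{319 \left(\left(-10\right) 1\right) - 414} + \left(18 + 6 \left(6 - 15\right)^{2} + 48 \cdot 336\right)} = \frac{1}{\frac{286}{319 \left(-10\right) - 414} + \left(18 + 6 \left(-9\right)^{2} + 16128\right)} = \frac{1}{\frac{286}{-3190 - 414} + \left(18 + 6 \cdot 81 + 16128\right)} = \frac{1}{\frac{286}{-3604} + \left(18 + 486 + 16128\right)} = \frac{1}{286 \left(- \frac{1}{3604}\right) + 16632} = \frac{1}{- \frac{143}{1802} + 16632} = \frac{1}{\frac{29970721}{1802}} = \frac{1802}{29970721}$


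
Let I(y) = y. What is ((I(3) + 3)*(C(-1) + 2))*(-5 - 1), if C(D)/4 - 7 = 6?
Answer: -1944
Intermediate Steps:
C(D) = 52 (C(D) = 28 + 4*6 = 28 + 24 = 52)
((I(3) + 3)*(C(-1) + 2))*(-5 - 1) = ((3 + 3)*(52 + 2))*(-5 - 1) = (6*54)*(-6) = 324*(-6) = -1944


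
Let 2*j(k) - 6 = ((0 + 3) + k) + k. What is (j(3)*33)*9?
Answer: 4455/2 ≈ 2227.5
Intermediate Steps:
j(k) = 9/2 + k (j(k) = 3 + (((0 + 3) + k) + k)/2 = 3 + ((3 + k) + k)/2 = 3 + (3 + 2*k)/2 = 3 + (3/2 + k) = 9/2 + k)
(j(3)*33)*9 = ((9/2 + 3)*33)*9 = ((15/2)*33)*9 = (495/2)*9 = 4455/2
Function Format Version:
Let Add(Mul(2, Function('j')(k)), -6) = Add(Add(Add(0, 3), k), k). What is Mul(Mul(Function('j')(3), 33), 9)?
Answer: Rational(4455, 2) ≈ 2227.5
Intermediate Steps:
Function('j')(k) = Add(Rational(9, 2), k) (Function('j')(k) = Add(3, Mul(Rational(1, 2), Add(Add(Add(0, 3), k), k))) = Add(3, Mul(Rational(1, 2), Add(Add(3, k), k))) = Add(3, Mul(Rational(1, 2), Add(3, Mul(2, k)))) = Add(3, Add(Rational(3, 2), k)) = Add(Rational(9, 2), k))
Mul(Mul(Function('j')(3), 33), 9) = Mul(Mul(Add(Rational(9, 2), 3), 33), 9) = Mul(Mul(Rational(15, 2), 33), 9) = Mul(Rational(495, 2), 9) = Rational(4455, 2)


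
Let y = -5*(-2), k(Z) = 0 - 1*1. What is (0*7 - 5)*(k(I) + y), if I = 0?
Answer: -45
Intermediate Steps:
k(Z) = -1 (k(Z) = 0 - 1 = -1)
y = 10
(0*7 - 5)*(k(I) + y) = (0*7 - 5)*(-1 + 10) = (0 - 5)*9 = -5*9 = -45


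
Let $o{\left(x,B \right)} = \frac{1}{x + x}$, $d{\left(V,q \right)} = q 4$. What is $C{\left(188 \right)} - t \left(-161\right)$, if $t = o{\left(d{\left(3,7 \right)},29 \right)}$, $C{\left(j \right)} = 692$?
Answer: $\frac{5559}{8} \approx 694.88$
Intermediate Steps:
$d{\left(V,q \right)} = 4 q$
$o{\left(x,B \right)} = \frac{1}{2 x}$
$t = \frac{1}{56}$ ($t = \frac{1}{2 \cdot 4 \cdot 7} = \frac{1}{2 \cdot 28} = \frac{1}{2} \cdot \frac{1}{28} = \frac{1}{56} \approx 0.017857$)
$C{\left(188 \right)} - t \left(-161\right) = 692 - \frac{1}{56} \left(-161\right) = 692 - - \frac{23}{8} = 692 + \frac{23}{8} = \frac{5559}{8}$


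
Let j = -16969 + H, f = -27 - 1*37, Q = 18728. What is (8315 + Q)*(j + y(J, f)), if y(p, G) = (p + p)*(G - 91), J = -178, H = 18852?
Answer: 1543154709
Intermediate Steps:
f = -64 (f = -27 - 37 = -64)
y(p, G) = 2*p*(-91 + G) (y(p, G) = (2*p)*(-91 + G) = 2*p*(-91 + G))
j = 1883 (j = -16969 + 18852 = 1883)
(8315 + Q)*(j + y(J, f)) = (8315 + 18728)*(1883 + 2*(-178)*(-91 - 64)) = 27043*(1883 + 2*(-178)*(-155)) = 27043*(1883 + 55180) = 27043*57063 = 1543154709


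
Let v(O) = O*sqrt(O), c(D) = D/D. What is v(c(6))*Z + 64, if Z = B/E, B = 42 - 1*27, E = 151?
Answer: 9679/151 ≈ 64.099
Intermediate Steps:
c(D) = 1
B = 15 (B = 42 - 27 = 15)
v(O) = O**(3/2)
Z = 15/151 ≈ 0.099338
v(c(6))*Z + 64 = 1**(3/2)*(15/151) + 64 = 1*(15/151) + 64 = 15/151 + 64 = 9679/151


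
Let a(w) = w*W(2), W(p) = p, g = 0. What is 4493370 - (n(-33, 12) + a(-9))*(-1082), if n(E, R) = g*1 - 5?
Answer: 4468484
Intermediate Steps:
a(w) = 2*w (a(w) = w*2 = 2*w)
n(E, R) = -5 (n(E, R) = 0*1 - 5 = 0 - 5 = -5)
4493370 - (n(-33, 12) + a(-9))*(-1082) = 4493370 - (-5 + 2*(-9))*(-1082) = 4493370 - (-5 - 18)*(-1082) = 4493370 - (-23)*(-1082) = 4493370 - 1*24886 = 4493370 - 24886 = 4468484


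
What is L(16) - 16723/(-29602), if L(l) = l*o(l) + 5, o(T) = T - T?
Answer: 164733/29602 ≈ 5.5649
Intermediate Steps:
o(T) = 0
L(l) = 5 (L(l) = l*0 + 5 = 0 + 5 = 5)
L(16) - 16723/(-29602) = 5 - 16723/(-29602) = 5 - 16723*(-1/29602) = 5 + 16723/29602 = 164733/29602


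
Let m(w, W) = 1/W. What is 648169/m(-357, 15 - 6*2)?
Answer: 1944507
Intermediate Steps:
648169/m(-357, 15 - 6*2) = 648169/(1/(15 - 6*2)) = 648169/(1/(15 - 12)) = 648169/(1/3) = 648169*3 = 1944507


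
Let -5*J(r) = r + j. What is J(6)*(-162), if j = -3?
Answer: 486/5 ≈ 97.200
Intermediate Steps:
J(r) = 3/5 - r/5 (J(r) = -(r - 3)/5 = -(-3 + r)/5 = 3/5 - r/5)
J(6)*(-162) = (3/5 - 1/5*6)*(-162) = (3/5 - 6/5)*(-162) = -3/5*(-162) = 486/5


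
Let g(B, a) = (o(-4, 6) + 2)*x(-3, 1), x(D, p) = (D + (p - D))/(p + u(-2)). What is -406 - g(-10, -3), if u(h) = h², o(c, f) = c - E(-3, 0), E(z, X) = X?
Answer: -2028/5 ≈ -405.60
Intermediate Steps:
o(c, f) = c (o(c, f) = c - 1*0 = c + 0 = c)
x(D, p) = p/(4 + p) (x(D, p) = (D + (p - D))/(p + (-2)²) = p/(p + 4) = p/(4 + p))
g(B, a) = -⅖ (g(B, a) = (-4 + 2)*(1/(4 + 1)) = -2/5 = -2*⅕ = -⅖)
-406 - g(-10, -3) = -406 - 1*(-⅖) = -406 + ⅖ = -2028/5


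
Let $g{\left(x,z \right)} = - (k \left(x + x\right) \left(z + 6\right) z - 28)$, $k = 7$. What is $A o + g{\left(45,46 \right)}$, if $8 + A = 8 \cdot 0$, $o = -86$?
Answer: $-1506244$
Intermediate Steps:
$A = -8$ ($A = -8 + 8 \cdot 0 = -8 + 0 = -8$)
$g{\left(x,z \right)} = 28 - 14 x z \left(6 + z\right)$ ($g{\left(x,z \right)} = - (7 \left(x + x\right) \left(z + 6\right) z - 28) = - (7 \cdot 2 x \left(6 + z\right) z - 28) = - (14 x \left(6 + z\right) z - 28) = - (14 x z \left(6 + z\right) - 28) = - (-28 + 14 x z \left(6 + z\right)) = 28 - 14 x z \left(6 + z\right)$)
$A o + g{\left(45,46 \right)} = \left(-8\right) \left(-86\right) - \left(-28 + 173880 + 1333080\right) = 688 - \left(173852 + 1333080\right) = 688 - 1506932 = -1506244$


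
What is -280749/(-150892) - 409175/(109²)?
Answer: -8343665033/256106836 ≈ -32.579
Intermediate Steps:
-280749/(-150892) - 409175/(109²) = -280749*(-1/150892) - 409175/11881 = 40107/21556 - 409175*1/11881 = 40107/21556 - 409175/11881 = -8343665033/256106836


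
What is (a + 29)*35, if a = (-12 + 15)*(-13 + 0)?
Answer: -350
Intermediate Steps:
a = -39 (a = 3*(-13) = -39)
(a + 29)*35 = (-39 + 29)*35 = -10*35 = -350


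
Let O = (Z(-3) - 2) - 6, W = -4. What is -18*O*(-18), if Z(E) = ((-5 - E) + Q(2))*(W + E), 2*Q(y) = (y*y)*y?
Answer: -7128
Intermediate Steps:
Q(y) = y**3/2 (Q(y) = ((y*y)*y)/2 = (y**2*y)/2 = y**3/2)
Z(E) = (-1 - E)*(-4 + E) (Z(E) = ((-5 - E) + (1/2)*2**3)*(-4 + E) = ((-5 - E) + (1/2)*8)*(-4 + E) = ((-5 - E) + 4)*(-4 + E) = (-1 - E)*(-4 + E))
O = -22 (O = ((4 - 1*(-3)**2 + 3*(-3)) - 2) - 6 = ((4 - 1*9 - 9) - 2) - 6 = ((4 - 9 - 9) - 2) - 6 = (-14 - 2) - 6 = -16 - 6 = -22)
-18*O*(-18) = -18*(-22)*(-18) = 396*(-18) = -7128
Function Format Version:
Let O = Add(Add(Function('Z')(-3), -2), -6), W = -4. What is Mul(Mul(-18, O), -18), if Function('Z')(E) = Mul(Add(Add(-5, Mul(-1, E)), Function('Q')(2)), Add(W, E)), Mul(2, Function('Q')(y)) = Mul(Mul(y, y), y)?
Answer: -7128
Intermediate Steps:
Function('Q')(y) = Mul(Rational(1, 2), Pow(y, 3)) (Function('Q')(y) = Mul(Rational(1, 2), Mul(Mul(y, y), y)) = Mul(Rational(1, 2), Mul(Pow(y, 2), y)) = Mul(Rational(1, 2), Pow(y, 3)))
Function('Z')(E) = Mul(Add(-1, Mul(-1, E)), Add(-4, E)) (Function('Z')(E) = Mul(Add(Add(-5, Mul(-1, E)), Mul(Rational(1, 2), Pow(2, 3))), Add(-4, E)) = Mul(Add(Add(-5, Mul(-1, E)), Mul(Rational(1, 2), 8)), Add(-4, E)) = Mul(Add(Add(-5, Mul(-1, E)), 4), Add(-4, E)) = Mul(Add(-1, Mul(-1, E)), Add(-4, E)))
O = -22 (O = Add(Add(Add(4, Mul(-1, Pow(-3, 2)), Mul(3, -3)), -2), -6) = Add(Add(Add(4, Mul(-1, 9), -9), -2), -6) = Add(Add(Add(4, -9, -9), -2), -6) = Add(Add(-14, -2), -6) = Add(-16, -6) = -22)
Mul(Mul(-18, O), -18) = Mul(Mul(-18, -22), -18) = Mul(396, -18) = -7128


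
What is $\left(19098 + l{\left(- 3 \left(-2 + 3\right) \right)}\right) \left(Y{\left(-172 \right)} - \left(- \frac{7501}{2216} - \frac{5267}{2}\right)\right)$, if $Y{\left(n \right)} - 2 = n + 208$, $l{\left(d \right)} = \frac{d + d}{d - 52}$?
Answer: $\frac{311313477891}{6094} \approx 5.1085 \cdot 10^{7}$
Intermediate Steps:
$l{\left(d \right)} = \frac{2 d}{-52 + d}$
$Y{\left(n \right)} = 210 + n$ ($Y{\left(n \right)} = 2 + \left(n + 208\right) = 2 + \left(208 + n\right) = 210 + n$)
$\left(19098 + l{\left(- 3 \left(-2 + 3\right) \right)}\right) \left(Y{\left(-172 \right)} - \left(- \frac{7501}{2216} - \frac{5267}{2}\right)\right) = \left(19098 + \frac{2 \left(- 3 \left(-2 + 3\right)\right)}{-52 - 3 \left(-2 + 3\right)}\right) \left(\left(210 - 172\right) - \left(- \frac{7501}{2216} - \frac{5267}{2}\right)\right) = \left(19098 + \frac{2 \left(\left(-3\right) 1\right)}{-52 - 3}\right) \left(38 - - \frac{5843337}{2216}\right) = \left(19098 + 2 \left(-3\right) \frac{1}{-52 - 3}\right) \left(38 + \left(\frac{7501}{2216} + \frac{5267}{2}\right)\right) = \left(19098 + 2 \left(-3\right) \frac{1}{-55}\right) \left(38 + \frac{5843337}{2216}\right) = \left(19098 + 2 \left(-3\right) \left(- \frac{1}{55}\right)\right) \frac{5927545}{2216} = \left(19098 + \frac{6}{55}\right) \frac{5927545}{2216} = \frac{1050396}{55} \cdot \frac{5927545}{2216} = \frac{311313477891}{6094}$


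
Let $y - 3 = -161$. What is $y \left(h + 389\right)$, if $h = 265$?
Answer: $-103332$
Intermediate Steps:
$y = -158$ ($y = 3 - 161 = -158$)
$y \left(h + 389\right) = - 158 \left(265 + 389\right) = \left(-158\right) 654 = -103332$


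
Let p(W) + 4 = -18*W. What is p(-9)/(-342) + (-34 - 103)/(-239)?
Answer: 4546/40869 ≈ 0.11123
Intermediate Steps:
p(W) = -4 - 18*W
p(-9)/(-342) + (-34 - 103)/(-239) = (-4 - 18*(-9))/(-342) + (-34 - 103)/(-239) = (-4 + 162)*(-1/342) - 137*(-1/239) = 158*(-1/342) + 137/239 = -79/171 + 137/239 = 4546/40869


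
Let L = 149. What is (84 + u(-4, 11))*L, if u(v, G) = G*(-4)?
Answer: 5960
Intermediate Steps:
u(v, G) = -4*G
(84 + u(-4, 11))*L = (84 - 4*11)*149 = (84 - 44)*149 = 40*149 = 5960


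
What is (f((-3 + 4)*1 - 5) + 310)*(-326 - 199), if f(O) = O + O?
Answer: -158550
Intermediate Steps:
f(O) = 2*O
(f((-3 + 4)*1 - 5) + 310)*(-326 - 199) = (2*((-3 + 4)*1 - 5) + 310)*(-326 - 199) = (2*(1*1 - 5) + 310)*(-525) = (2*(1 - 5) + 310)*(-525) = (2*(-4) + 310)*(-525) = (-8 + 310)*(-525) = 302*(-525) = -158550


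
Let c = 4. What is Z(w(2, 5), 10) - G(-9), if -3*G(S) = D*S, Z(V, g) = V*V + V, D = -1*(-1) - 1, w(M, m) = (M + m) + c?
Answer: 132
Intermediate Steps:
w(M, m) = 4 + M + m (w(M, m) = (M + m) + 4 = 4 + M + m)
D = 0 (D = 1 - 1 = 0)
Z(V, g) = V + V² (Z(V, g) = V² + V = V + V²)
G(S) = 0 (G(S) = -0*S = -⅓*0 = 0)
Z(w(2, 5), 10) - G(-9) = (4 + 2 + 5)*(1 + (4 + 2 + 5)) - 1*0 = 11*(1 + 11) + 0 = 11*12 + 0 = 132 + 0 = 132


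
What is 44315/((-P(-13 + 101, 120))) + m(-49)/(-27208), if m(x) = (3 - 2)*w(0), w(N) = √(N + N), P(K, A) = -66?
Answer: 44315/66 ≈ 671.44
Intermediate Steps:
w(N) = √2*√N (w(N) = √(2*N) = √2*√N)
m(x) = 0 (m(x) = (3 - 2)*(√2*√0) = 1*(√2*0) = 1*0 = 0)
44315/((-P(-13 + 101, 120))) + m(-49)/(-27208) = 44315/((-1*(-66))) + 0/(-27208) = 44315/66 + 0*(-1/27208) = 44315*(1/66) + 0 = 44315/66 + 0 = 44315/66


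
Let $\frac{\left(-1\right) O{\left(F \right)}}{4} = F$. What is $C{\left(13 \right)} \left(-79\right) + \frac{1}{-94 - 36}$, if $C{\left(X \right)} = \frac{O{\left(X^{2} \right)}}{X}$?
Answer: $\frac{534039}{130} \approx 4108.0$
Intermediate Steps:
$O{\left(F \right)} = - 4 F$
$C{\left(X \right)} = - 4 X$ ($C{\left(X \right)} = \frac{\left(-4\right) X^{2}}{X} = - 4 X$)
$C{\left(13 \right)} \left(-79\right) + \frac{1}{-94 - 36} = \left(-4\right) 13 \left(-79\right) + \frac{1}{-94 - 36} = \left(-52\right) \left(-79\right) + \frac{1}{-130} = 4108 - \frac{1}{130} = \frac{534039}{130}$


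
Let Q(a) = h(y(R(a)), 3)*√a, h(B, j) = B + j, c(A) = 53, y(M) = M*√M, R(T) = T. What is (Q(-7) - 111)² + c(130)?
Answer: 3834 - 372*I*√7 ≈ 3834.0 - 984.22*I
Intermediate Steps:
y(M) = M^(3/2)
Q(a) = √a*(3 + a^(3/2)) (Q(a) = (a^(3/2) + 3)*√a = (3 + a^(3/2))*√a = √a*(3 + a^(3/2)))
(Q(-7) - 111)² + c(130) = (((-7)² + 3*√(-7)) - 111)² + 53 = ((49 + 3*(I*√7)) - 111)² + 53 = ((49 + 3*I*√7) - 111)² + 53 = (-62 + 3*I*√7)² + 53 = 53 + (-62 + 3*I*√7)²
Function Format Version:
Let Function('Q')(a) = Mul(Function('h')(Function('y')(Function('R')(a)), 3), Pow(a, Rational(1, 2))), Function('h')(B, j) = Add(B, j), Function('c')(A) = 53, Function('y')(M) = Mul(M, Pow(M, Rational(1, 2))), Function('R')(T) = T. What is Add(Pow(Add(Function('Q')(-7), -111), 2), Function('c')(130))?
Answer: Add(3834, Mul(-372, I, Pow(7, Rational(1, 2)))) ≈ Add(3834.0, Mul(-984.22, I))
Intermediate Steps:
Function('y')(M) = Pow(M, Rational(3, 2))
Function('Q')(a) = Mul(Pow(a, Rational(1, 2)), Add(3, Pow(a, Rational(3, 2)))) (Function('Q')(a) = Mul(Add(Pow(a, Rational(3, 2)), 3), Pow(a, Rational(1, 2))) = Mul(Add(3, Pow(a, Rational(3, 2))), Pow(a, Rational(1, 2))) = Mul(Pow(a, Rational(1, 2)), Add(3, Pow(a, Rational(3, 2)))))
Add(Pow(Add(Function('Q')(-7), -111), 2), Function('c')(130)) = Add(Pow(Add(Add(Pow(-7, 2), Mul(3, Pow(-7, Rational(1, 2)))), -111), 2), 53) = Add(Pow(Add(Add(49, Mul(3, Mul(I, Pow(7, Rational(1, 2))))), -111), 2), 53) = Add(Pow(Add(Add(49, Mul(3, I, Pow(7, Rational(1, 2)))), -111), 2), 53) = Add(Pow(Add(-62, Mul(3, I, Pow(7, Rational(1, 2)))), 2), 53) = Add(53, Pow(Add(-62, Mul(3, I, Pow(7, Rational(1, 2)))), 2))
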